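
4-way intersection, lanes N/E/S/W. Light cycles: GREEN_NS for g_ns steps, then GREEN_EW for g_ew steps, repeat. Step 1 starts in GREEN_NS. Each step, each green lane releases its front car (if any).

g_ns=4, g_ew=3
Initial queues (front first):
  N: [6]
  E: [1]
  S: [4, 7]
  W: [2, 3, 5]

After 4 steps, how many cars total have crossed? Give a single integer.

Step 1 [NS]: N:car6-GO,E:wait,S:car4-GO,W:wait | queues: N=0 E=1 S=1 W=3
Step 2 [NS]: N:empty,E:wait,S:car7-GO,W:wait | queues: N=0 E=1 S=0 W=3
Step 3 [NS]: N:empty,E:wait,S:empty,W:wait | queues: N=0 E=1 S=0 W=3
Step 4 [NS]: N:empty,E:wait,S:empty,W:wait | queues: N=0 E=1 S=0 W=3
Cars crossed by step 4: 3

Answer: 3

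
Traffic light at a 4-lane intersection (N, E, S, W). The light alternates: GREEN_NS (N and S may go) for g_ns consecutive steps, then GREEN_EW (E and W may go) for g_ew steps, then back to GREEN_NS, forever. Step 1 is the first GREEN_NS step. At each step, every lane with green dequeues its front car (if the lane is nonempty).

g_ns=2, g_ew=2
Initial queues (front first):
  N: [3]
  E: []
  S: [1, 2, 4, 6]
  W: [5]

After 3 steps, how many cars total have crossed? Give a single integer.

Answer: 4

Derivation:
Step 1 [NS]: N:car3-GO,E:wait,S:car1-GO,W:wait | queues: N=0 E=0 S=3 W=1
Step 2 [NS]: N:empty,E:wait,S:car2-GO,W:wait | queues: N=0 E=0 S=2 W=1
Step 3 [EW]: N:wait,E:empty,S:wait,W:car5-GO | queues: N=0 E=0 S=2 W=0
Cars crossed by step 3: 4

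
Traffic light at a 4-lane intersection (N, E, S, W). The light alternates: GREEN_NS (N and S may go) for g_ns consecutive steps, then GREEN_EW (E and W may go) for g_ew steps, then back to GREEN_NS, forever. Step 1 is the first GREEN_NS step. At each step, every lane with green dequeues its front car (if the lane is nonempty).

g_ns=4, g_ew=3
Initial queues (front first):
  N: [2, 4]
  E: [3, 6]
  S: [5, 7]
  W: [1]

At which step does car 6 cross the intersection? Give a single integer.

Step 1 [NS]: N:car2-GO,E:wait,S:car5-GO,W:wait | queues: N=1 E=2 S=1 W=1
Step 2 [NS]: N:car4-GO,E:wait,S:car7-GO,W:wait | queues: N=0 E=2 S=0 W=1
Step 3 [NS]: N:empty,E:wait,S:empty,W:wait | queues: N=0 E=2 S=0 W=1
Step 4 [NS]: N:empty,E:wait,S:empty,W:wait | queues: N=0 E=2 S=0 W=1
Step 5 [EW]: N:wait,E:car3-GO,S:wait,W:car1-GO | queues: N=0 E=1 S=0 W=0
Step 6 [EW]: N:wait,E:car6-GO,S:wait,W:empty | queues: N=0 E=0 S=0 W=0
Car 6 crosses at step 6

6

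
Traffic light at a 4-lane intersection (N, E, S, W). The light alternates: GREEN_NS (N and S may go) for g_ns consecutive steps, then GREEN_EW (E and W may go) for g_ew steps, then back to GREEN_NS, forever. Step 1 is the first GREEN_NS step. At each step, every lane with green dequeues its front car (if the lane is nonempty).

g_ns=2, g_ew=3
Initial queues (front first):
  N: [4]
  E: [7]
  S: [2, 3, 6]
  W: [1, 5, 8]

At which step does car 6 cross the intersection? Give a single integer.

Step 1 [NS]: N:car4-GO,E:wait,S:car2-GO,W:wait | queues: N=0 E=1 S=2 W=3
Step 2 [NS]: N:empty,E:wait,S:car3-GO,W:wait | queues: N=0 E=1 S=1 W=3
Step 3 [EW]: N:wait,E:car7-GO,S:wait,W:car1-GO | queues: N=0 E=0 S=1 W=2
Step 4 [EW]: N:wait,E:empty,S:wait,W:car5-GO | queues: N=0 E=0 S=1 W=1
Step 5 [EW]: N:wait,E:empty,S:wait,W:car8-GO | queues: N=0 E=0 S=1 W=0
Step 6 [NS]: N:empty,E:wait,S:car6-GO,W:wait | queues: N=0 E=0 S=0 W=0
Car 6 crosses at step 6

6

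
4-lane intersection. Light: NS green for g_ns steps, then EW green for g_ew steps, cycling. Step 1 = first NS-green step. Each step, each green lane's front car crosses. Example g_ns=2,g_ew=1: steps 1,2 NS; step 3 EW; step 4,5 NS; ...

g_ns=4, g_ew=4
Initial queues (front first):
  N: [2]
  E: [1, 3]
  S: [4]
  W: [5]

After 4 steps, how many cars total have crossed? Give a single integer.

Step 1 [NS]: N:car2-GO,E:wait,S:car4-GO,W:wait | queues: N=0 E=2 S=0 W=1
Step 2 [NS]: N:empty,E:wait,S:empty,W:wait | queues: N=0 E=2 S=0 W=1
Step 3 [NS]: N:empty,E:wait,S:empty,W:wait | queues: N=0 E=2 S=0 W=1
Step 4 [NS]: N:empty,E:wait,S:empty,W:wait | queues: N=0 E=2 S=0 W=1
Cars crossed by step 4: 2

Answer: 2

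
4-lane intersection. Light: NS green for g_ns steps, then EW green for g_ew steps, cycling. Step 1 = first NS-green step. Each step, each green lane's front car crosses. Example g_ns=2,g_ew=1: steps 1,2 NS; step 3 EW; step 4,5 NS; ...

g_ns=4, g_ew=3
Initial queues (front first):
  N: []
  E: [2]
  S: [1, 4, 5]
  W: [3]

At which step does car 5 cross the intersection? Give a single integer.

Step 1 [NS]: N:empty,E:wait,S:car1-GO,W:wait | queues: N=0 E=1 S=2 W=1
Step 2 [NS]: N:empty,E:wait,S:car4-GO,W:wait | queues: N=0 E=1 S=1 W=1
Step 3 [NS]: N:empty,E:wait,S:car5-GO,W:wait | queues: N=0 E=1 S=0 W=1
Step 4 [NS]: N:empty,E:wait,S:empty,W:wait | queues: N=0 E=1 S=0 W=1
Step 5 [EW]: N:wait,E:car2-GO,S:wait,W:car3-GO | queues: N=0 E=0 S=0 W=0
Car 5 crosses at step 3

3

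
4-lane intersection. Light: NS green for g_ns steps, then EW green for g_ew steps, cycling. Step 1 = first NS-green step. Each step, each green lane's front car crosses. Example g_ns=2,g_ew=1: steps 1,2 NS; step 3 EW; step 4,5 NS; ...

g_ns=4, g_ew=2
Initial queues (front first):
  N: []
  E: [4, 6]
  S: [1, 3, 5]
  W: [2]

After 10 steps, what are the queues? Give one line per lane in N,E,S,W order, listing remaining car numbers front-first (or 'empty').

Step 1 [NS]: N:empty,E:wait,S:car1-GO,W:wait | queues: N=0 E=2 S=2 W=1
Step 2 [NS]: N:empty,E:wait,S:car3-GO,W:wait | queues: N=0 E=2 S=1 W=1
Step 3 [NS]: N:empty,E:wait,S:car5-GO,W:wait | queues: N=0 E=2 S=0 W=1
Step 4 [NS]: N:empty,E:wait,S:empty,W:wait | queues: N=0 E=2 S=0 W=1
Step 5 [EW]: N:wait,E:car4-GO,S:wait,W:car2-GO | queues: N=0 E=1 S=0 W=0
Step 6 [EW]: N:wait,E:car6-GO,S:wait,W:empty | queues: N=0 E=0 S=0 W=0

N: empty
E: empty
S: empty
W: empty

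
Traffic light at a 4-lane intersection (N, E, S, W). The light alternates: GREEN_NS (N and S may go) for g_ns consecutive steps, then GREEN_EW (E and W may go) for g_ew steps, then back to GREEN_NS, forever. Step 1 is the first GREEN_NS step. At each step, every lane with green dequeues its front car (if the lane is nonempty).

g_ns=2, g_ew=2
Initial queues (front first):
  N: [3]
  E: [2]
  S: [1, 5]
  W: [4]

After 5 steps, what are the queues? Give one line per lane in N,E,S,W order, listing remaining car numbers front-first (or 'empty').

Step 1 [NS]: N:car3-GO,E:wait,S:car1-GO,W:wait | queues: N=0 E=1 S=1 W=1
Step 2 [NS]: N:empty,E:wait,S:car5-GO,W:wait | queues: N=0 E=1 S=0 W=1
Step 3 [EW]: N:wait,E:car2-GO,S:wait,W:car4-GO | queues: N=0 E=0 S=0 W=0

N: empty
E: empty
S: empty
W: empty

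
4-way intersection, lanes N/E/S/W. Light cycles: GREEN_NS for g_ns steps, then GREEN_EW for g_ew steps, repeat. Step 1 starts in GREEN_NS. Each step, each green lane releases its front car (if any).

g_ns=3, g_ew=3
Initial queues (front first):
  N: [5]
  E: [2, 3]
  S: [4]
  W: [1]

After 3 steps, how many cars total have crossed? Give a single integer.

Answer: 2

Derivation:
Step 1 [NS]: N:car5-GO,E:wait,S:car4-GO,W:wait | queues: N=0 E=2 S=0 W=1
Step 2 [NS]: N:empty,E:wait,S:empty,W:wait | queues: N=0 E=2 S=0 W=1
Step 3 [NS]: N:empty,E:wait,S:empty,W:wait | queues: N=0 E=2 S=0 W=1
Cars crossed by step 3: 2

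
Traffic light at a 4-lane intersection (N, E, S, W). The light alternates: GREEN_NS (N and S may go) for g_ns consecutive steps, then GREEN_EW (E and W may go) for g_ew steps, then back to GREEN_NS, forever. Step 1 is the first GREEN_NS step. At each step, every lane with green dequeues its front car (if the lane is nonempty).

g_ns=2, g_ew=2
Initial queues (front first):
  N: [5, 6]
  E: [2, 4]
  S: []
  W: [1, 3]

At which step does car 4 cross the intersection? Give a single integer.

Step 1 [NS]: N:car5-GO,E:wait,S:empty,W:wait | queues: N=1 E=2 S=0 W=2
Step 2 [NS]: N:car6-GO,E:wait,S:empty,W:wait | queues: N=0 E=2 S=0 W=2
Step 3 [EW]: N:wait,E:car2-GO,S:wait,W:car1-GO | queues: N=0 E=1 S=0 W=1
Step 4 [EW]: N:wait,E:car4-GO,S:wait,W:car3-GO | queues: N=0 E=0 S=0 W=0
Car 4 crosses at step 4

4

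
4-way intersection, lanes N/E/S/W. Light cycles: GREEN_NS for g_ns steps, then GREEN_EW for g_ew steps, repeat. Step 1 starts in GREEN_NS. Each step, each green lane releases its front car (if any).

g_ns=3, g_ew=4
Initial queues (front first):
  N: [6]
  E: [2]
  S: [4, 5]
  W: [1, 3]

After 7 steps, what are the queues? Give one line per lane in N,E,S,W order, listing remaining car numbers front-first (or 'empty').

Step 1 [NS]: N:car6-GO,E:wait,S:car4-GO,W:wait | queues: N=0 E=1 S=1 W=2
Step 2 [NS]: N:empty,E:wait,S:car5-GO,W:wait | queues: N=0 E=1 S=0 W=2
Step 3 [NS]: N:empty,E:wait,S:empty,W:wait | queues: N=0 E=1 S=0 W=2
Step 4 [EW]: N:wait,E:car2-GO,S:wait,W:car1-GO | queues: N=0 E=0 S=0 W=1
Step 5 [EW]: N:wait,E:empty,S:wait,W:car3-GO | queues: N=0 E=0 S=0 W=0

N: empty
E: empty
S: empty
W: empty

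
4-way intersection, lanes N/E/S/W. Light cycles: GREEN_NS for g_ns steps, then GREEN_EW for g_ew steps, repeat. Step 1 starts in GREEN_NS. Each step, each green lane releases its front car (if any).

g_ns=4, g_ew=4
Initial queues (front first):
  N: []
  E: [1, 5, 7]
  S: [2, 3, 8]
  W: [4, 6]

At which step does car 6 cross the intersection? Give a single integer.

Step 1 [NS]: N:empty,E:wait,S:car2-GO,W:wait | queues: N=0 E=3 S=2 W=2
Step 2 [NS]: N:empty,E:wait,S:car3-GO,W:wait | queues: N=0 E=3 S=1 W=2
Step 3 [NS]: N:empty,E:wait,S:car8-GO,W:wait | queues: N=0 E=3 S=0 W=2
Step 4 [NS]: N:empty,E:wait,S:empty,W:wait | queues: N=0 E=3 S=0 W=2
Step 5 [EW]: N:wait,E:car1-GO,S:wait,W:car4-GO | queues: N=0 E=2 S=0 W=1
Step 6 [EW]: N:wait,E:car5-GO,S:wait,W:car6-GO | queues: N=0 E=1 S=0 W=0
Step 7 [EW]: N:wait,E:car7-GO,S:wait,W:empty | queues: N=0 E=0 S=0 W=0
Car 6 crosses at step 6

6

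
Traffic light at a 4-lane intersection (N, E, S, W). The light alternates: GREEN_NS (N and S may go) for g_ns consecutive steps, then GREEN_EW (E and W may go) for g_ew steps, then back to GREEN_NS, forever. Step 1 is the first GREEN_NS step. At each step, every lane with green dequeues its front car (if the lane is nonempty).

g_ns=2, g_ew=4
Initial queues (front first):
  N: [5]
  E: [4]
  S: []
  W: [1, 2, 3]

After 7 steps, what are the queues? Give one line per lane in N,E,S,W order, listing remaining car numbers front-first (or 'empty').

Step 1 [NS]: N:car5-GO,E:wait,S:empty,W:wait | queues: N=0 E=1 S=0 W=3
Step 2 [NS]: N:empty,E:wait,S:empty,W:wait | queues: N=0 E=1 S=0 W=3
Step 3 [EW]: N:wait,E:car4-GO,S:wait,W:car1-GO | queues: N=0 E=0 S=0 W=2
Step 4 [EW]: N:wait,E:empty,S:wait,W:car2-GO | queues: N=0 E=0 S=0 W=1
Step 5 [EW]: N:wait,E:empty,S:wait,W:car3-GO | queues: N=0 E=0 S=0 W=0

N: empty
E: empty
S: empty
W: empty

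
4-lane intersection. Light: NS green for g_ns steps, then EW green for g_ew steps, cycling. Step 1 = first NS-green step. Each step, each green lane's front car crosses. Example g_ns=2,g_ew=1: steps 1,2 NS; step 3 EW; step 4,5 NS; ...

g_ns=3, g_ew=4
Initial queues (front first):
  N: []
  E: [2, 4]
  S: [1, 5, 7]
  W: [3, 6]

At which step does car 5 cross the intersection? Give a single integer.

Step 1 [NS]: N:empty,E:wait,S:car1-GO,W:wait | queues: N=0 E=2 S=2 W=2
Step 2 [NS]: N:empty,E:wait,S:car5-GO,W:wait | queues: N=0 E=2 S=1 W=2
Step 3 [NS]: N:empty,E:wait,S:car7-GO,W:wait | queues: N=0 E=2 S=0 W=2
Step 4 [EW]: N:wait,E:car2-GO,S:wait,W:car3-GO | queues: N=0 E=1 S=0 W=1
Step 5 [EW]: N:wait,E:car4-GO,S:wait,W:car6-GO | queues: N=0 E=0 S=0 W=0
Car 5 crosses at step 2

2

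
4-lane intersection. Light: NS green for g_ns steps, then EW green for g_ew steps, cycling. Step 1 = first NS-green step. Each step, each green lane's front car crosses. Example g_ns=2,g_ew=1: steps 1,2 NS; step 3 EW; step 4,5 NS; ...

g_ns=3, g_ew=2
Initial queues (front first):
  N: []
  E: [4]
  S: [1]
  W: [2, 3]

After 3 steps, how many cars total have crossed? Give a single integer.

Answer: 1

Derivation:
Step 1 [NS]: N:empty,E:wait,S:car1-GO,W:wait | queues: N=0 E=1 S=0 W=2
Step 2 [NS]: N:empty,E:wait,S:empty,W:wait | queues: N=0 E=1 S=0 W=2
Step 3 [NS]: N:empty,E:wait,S:empty,W:wait | queues: N=0 E=1 S=0 W=2
Cars crossed by step 3: 1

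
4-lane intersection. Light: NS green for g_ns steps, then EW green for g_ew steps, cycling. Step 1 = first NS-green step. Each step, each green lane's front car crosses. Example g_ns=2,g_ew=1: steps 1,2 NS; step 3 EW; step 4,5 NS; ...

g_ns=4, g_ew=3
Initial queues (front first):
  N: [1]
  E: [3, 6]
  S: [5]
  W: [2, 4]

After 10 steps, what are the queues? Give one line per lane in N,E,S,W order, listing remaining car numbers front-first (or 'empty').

Step 1 [NS]: N:car1-GO,E:wait,S:car5-GO,W:wait | queues: N=0 E=2 S=0 W=2
Step 2 [NS]: N:empty,E:wait,S:empty,W:wait | queues: N=0 E=2 S=0 W=2
Step 3 [NS]: N:empty,E:wait,S:empty,W:wait | queues: N=0 E=2 S=0 W=2
Step 4 [NS]: N:empty,E:wait,S:empty,W:wait | queues: N=0 E=2 S=0 W=2
Step 5 [EW]: N:wait,E:car3-GO,S:wait,W:car2-GO | queues: N=0 E=1 S=0 W=1
Step 6 [EW]: N:wait,E:car6-GO,S:wait,W:car4-GO | queues: N=0 E=0 S=0 W=0

N: empty
E: empty
S: empty
W: empty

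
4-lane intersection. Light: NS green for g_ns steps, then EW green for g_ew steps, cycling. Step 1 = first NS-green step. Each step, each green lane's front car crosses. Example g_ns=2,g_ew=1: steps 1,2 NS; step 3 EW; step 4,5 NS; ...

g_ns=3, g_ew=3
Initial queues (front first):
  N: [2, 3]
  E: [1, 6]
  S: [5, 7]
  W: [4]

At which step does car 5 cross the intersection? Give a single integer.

Step 1 [NS]: N:car2-GO,E:wait,S:car5-GO,W:wait | queues: N=1 E=2 S=1 W=1
Step 2 [NS]: N:car3-GO,E:wait,S:car7-GO,W:wait | queues: N=0 E=2 S=0 W=1
Step 3 [NS]: N:empty,E:wait,S:empty,W:wait | queues: N=0 E=2 S=0 W=1
Step 4 [EW]: N:wait,E:car1-GO,S:wait,W:car4-GO | queues: N=0 E=1 S=0 W=0
Step 5 [EW]: N:wait,E:car6-GO,S:wait,W:empty | queues: N=0 E=0 S=0 W=0
Car 5 crosses at step 1

1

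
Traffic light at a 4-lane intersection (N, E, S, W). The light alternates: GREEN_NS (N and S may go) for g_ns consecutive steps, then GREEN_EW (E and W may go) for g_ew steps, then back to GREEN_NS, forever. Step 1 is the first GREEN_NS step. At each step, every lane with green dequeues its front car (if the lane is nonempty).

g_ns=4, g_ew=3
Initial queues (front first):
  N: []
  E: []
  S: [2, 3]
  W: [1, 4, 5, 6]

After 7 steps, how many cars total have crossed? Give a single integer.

Answer: 5

Derivation:
Step 1 [NS]: N:empty,E:wait,S:car2-GO,W:wait | queues: N=0 E=0 S=1 W=4
Step 2 [NS]: N:empty,E:wait,S:car3-GO,W:wait | queues: N=0 E=0 S=0 W=4
Step 3 [NS]: N:empty,E:wait,S:empty,W:wait | queues: N=0 E=0 S=0 W=4
Step 4 [NS]: N:empty,E:wait,S:empty,W:wait | queues: N=0 E=0 S=0 W=4
Step 5 [EW]: N:wait,E:empty,S:wait,W:car1-GO | queues: N=0 E=0 S=0 W=3
Step 6 [EW]: N:wait,E:empty,S:wait,W:car4-GO | queues: N=0 E=0 S=0 W=2
Step 7 [EW]: N:wait,E:empty,S:wait,W:car5-GO | queues: N=0 E=0 S=0 W=1
Cars crossed by step 7: 5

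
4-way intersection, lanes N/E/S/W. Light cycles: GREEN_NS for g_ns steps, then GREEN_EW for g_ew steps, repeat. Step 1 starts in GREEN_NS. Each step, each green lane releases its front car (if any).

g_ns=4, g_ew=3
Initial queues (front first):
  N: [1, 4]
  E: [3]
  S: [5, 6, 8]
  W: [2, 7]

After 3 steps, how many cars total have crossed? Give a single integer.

Step 1 [NS]: N:car1-GO,E:wait,S:car5-GO,W:wait | queues: N=1 E=1 S=2 W=2
Step 2 [NS]: N:car4-GO,E:wait,S:car6-GO,W:wait | queues: N=0 E=1 S=1 W=2
Step 3 [NS]: N:empty,E:wait,S:car8-GO,W:wait | queues: N=0 E=1 S=0 W=2
Cars crossed by step 3: 5

Answer: 5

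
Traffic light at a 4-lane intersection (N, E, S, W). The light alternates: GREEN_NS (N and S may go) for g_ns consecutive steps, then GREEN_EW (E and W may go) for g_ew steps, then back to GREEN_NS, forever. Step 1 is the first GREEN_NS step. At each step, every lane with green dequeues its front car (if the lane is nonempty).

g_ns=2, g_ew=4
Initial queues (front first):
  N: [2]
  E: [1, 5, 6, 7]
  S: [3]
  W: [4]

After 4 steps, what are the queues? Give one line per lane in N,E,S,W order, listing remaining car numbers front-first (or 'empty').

Step 1 [NS]: N:car2-GO,E:wait,S:car3-GO,W:wait | queues: N=0 E=4 S=0 W=1
Step 2 [NS]: N:empty,E:wait,S:empty,W:wait | queues: N=0 E=4 S=0 W=1
Step 3 [EW]: N:wait,E:car1-GO,S:wait,W:car4-GO | queues: N=0 E=3 S=0 W=0
Step 4 [EW]: N:wait,E:car5-GO,S:wait,W:empty | queues: N=0 E=2 S=0 W=0

N: empty
E: 6 7
S: empty
W: empty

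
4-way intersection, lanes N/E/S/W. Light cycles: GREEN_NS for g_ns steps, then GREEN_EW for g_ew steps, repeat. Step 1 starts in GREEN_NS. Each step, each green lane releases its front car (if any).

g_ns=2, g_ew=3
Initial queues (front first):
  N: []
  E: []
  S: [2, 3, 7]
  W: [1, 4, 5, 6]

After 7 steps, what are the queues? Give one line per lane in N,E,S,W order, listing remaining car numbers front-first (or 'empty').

Step 1 [NS]: N:empty,E:wait,S:car2-GO,W:wait | queues: N=0 E=0 S=2 W=4
Step 2 [NS]: N:empty,E:wait,S:car3-GO,W:wait | queues: N=0 E=0 S=1 W=4
Step 3 [EW]: N:wait,E:empty,S:wait,W:car1-GO | queues: N=0 E=0 S=1 W=3
Step 4 [EW]: N:wait,E:empty,S:wait,W:car4-GO | queues: N=0 E=0 S=1 W=2
Step 5 [EW]: N:wait,E:empty,S:wait,W:car5-GO | queues: N=0 E=0 S=1 W=1
Step 6 [NS]: N:empty,E:wait,S:car7-GO,W:wait | queues: N=0 E=0 S=0 W=1
Step 7 [NS]: N:empty,E:wait,S:empty,W:wait | queues: N=0 E=0 S=0 W=1

N: empty
E: empty
S: empty
W: 6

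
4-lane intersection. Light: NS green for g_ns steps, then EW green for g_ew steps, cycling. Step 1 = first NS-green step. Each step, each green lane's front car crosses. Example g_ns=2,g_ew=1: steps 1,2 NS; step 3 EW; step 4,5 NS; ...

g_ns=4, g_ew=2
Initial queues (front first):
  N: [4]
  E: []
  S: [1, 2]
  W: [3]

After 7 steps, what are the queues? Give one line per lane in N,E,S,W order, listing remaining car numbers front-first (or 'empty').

Step 1 [NS]: N:car4-GO,E:wait,S:car1-GO,W:wait | queues: N=0 E=0 S=1 W=1
Step 2 [NS]: N:empty,E:wait,S:car2-GO,W:wait | queues: N=0 E=0 S=0 W=1
Step 3 [NS]: N:empty,E:wait,S:empty,W:wait | queues: N=0 E=0 S=0 W=1
Step 4 [NS]: N:empty,E:wait,S:empty,W:wait | queues: N=0 E=0 S=0 W=1
Step 5 [EW]: N:wait,E:empty,S:wait,W:car3-GO | queues: N=0 E=0 S=0 W=0

N: empty
E: empty
S: empty
W: empty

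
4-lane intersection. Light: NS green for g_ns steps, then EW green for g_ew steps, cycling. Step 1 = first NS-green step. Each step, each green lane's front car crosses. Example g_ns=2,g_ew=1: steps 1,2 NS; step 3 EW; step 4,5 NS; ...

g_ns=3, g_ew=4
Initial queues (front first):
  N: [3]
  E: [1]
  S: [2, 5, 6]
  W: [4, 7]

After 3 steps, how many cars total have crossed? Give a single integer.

Answer: 4

Derivation:
Step 1 [NS]: N:car3-GO,E:wait,S:car2-GO,W:wait | queues: N=0 E=1 S=2 W=2
Step 2 [NS]: N:empty,E:wait,S:car5-GO,W:wait | queues: N=0 E=1 S=1 W=2
Step 3 [NS]: N:empty,E:wait,S:car6-GO,W:wait | queues: N=0 E=1 S=0 W=2
Cars crossed by step 3: 4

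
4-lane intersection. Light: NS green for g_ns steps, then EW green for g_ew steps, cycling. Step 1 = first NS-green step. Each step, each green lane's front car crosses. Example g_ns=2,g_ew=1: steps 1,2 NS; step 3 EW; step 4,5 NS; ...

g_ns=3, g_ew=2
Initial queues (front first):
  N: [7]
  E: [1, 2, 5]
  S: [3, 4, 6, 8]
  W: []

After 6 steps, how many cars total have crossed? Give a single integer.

Step 1 [NS]: N:car7-GO,E:wait,S:car3-GO,W:wait | queues: N=0 E=3 S=3 W=0
Step 2 [NS]: N:empty,E:wait,S:car4-GO,W:wait | queues: N=0 E=3 S=2 W=0
Step 3 [NS]: N:empty,E:wait,S:car6-GO,W:wait | queues: N=0 E=3 S=1 W=0
Step 4 [EW]: N:wait,E:car1-GO,S:wait,W:empty | queues: N=0 E=2 S=1 W=0
Step 5 [EW]: N:wait,E:car2-GO,S:wait,W:empty | queues: N=0 E=1 S=1 W=0
Step 6 [NS]: N:empty,E:wait,S:car8-GO,W:wait | queues: N=0 E=1 S=0 W=0
Cars crossed by step 6: 7

Answer: 7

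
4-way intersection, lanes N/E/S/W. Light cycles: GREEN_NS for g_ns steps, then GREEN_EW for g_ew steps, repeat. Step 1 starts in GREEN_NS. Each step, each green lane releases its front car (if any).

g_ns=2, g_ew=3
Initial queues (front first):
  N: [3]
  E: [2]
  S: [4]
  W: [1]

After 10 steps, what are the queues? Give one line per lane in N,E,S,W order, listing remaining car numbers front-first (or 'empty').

Step 1 [NS]: N:car3-GO,E:wait,S:car4-GO,W:wait | queues: N=0 E=1 S=0 W=1
Step 2 [NS]: N:empty,E:wait,S:empty,W:wait | queues: N=0 E=1 S=0 W=1
Step 3 [EW]: N:wait,E:car2-GO,S:wait,W:car1-GO | queues: N=0 E=0 S=0 W=0

N: empty
E: empty
S: empty
W: empty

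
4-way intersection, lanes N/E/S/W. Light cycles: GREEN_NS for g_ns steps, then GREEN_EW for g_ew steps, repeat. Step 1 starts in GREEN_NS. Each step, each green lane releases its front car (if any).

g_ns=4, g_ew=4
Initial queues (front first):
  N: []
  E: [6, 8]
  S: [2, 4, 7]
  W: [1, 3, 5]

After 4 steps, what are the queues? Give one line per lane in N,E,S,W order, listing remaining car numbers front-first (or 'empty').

Step 1 [NS]: N:empty,E:wait,S:car2-GO,W:wait | queues: N=0 E=2 S=2 W=3
Step 2 [NS]: N:empty,E:wait,S:car4-GO,W:wait | queues: N=0 E=2 S=1 W=3
Step 3 [NS]: N:empty,E:wait,S:car7-GO,W:wait | queues: N=0 E=2 S=0 W=3
Step 4 [NS]: N:empty,E:wait,S:empty,W:wait | queues: N=0 E=2 S=0 W=3

N: empty
E: 6 8
S: empty
W: 1 3 5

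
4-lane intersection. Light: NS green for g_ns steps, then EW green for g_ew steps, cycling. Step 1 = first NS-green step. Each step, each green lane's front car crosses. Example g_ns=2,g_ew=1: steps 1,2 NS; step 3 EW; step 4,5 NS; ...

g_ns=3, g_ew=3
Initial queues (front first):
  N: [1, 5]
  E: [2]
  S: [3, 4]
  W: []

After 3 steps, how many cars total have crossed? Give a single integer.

Step 1 [NS]: N:car1-GO,E:wait,S:car3-GO,W:wait | queues: N=1 E=1 S=1 W=0
Step 2 [NS]: N:car5-GO,E:wait,S:car4-GO,W:wait | queues: N=0 E=1 S=0 W=0
Step 3 [NS]: N:empty,E:wait,S:empty,W:wait | queues: N=0 E=1 S=0 W=0
Cars crossed by step 3: 4

Answer: 4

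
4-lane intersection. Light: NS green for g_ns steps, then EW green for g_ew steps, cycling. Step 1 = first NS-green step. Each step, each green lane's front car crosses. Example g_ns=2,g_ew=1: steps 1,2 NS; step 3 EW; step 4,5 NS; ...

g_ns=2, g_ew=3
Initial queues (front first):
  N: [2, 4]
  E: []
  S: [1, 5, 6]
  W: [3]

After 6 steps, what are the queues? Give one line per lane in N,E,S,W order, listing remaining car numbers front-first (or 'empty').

Step 1 [NS]: N:car2-GO,E:wait,S:car1-GO,W:wait | queues: N=1 E=0 S=2 W=1
Step 2 [NS]: N:car4-GO,E:wait,S:car5-GO,W:wait | queues: N=0 E=0 S=1 W=1
Step 3 [EW]: N:wait,E:empty,S:wait,W:car3-GO | queues: N=0 E=0 S=1 W=0
Step 4 [EW]: N:wait,E:empty,S:wait,W:empty | queues: N=0 E=0 S=1 W=0
Step 5 [EW]: N:wait,E:empty,S:wait,W:empty | queues: N=0 E=0 S=1 W=0
Step 6 [NS]: N:empty,E:wait,S:car6-GO,W:wait | queues: N=0 E=0 S=0 W=0

N: empty
E: empty
S: empty
W: empty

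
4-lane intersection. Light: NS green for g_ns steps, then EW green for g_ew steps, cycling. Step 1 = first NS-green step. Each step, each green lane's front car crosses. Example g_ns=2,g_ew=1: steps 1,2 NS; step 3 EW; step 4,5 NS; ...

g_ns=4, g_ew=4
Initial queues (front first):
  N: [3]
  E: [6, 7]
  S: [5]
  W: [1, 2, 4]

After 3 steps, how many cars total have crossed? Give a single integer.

Answer: 2

Derivation:
Step 1 [NS]: N:car3-GO,E:wait,S:car5-GO,W:wait | queues: N=0 E=2 S=0 W=3
Step 2 [NS]: N:empty,E:wait,S:empty,W:wait | queues: N=0 E=2 S=0 W=3
Step 3 [NS]: N:empty,E:wait,S:empty,W:wait | queues: N=0 E=2 S=0 W=3
Cars crossed by step 3: 2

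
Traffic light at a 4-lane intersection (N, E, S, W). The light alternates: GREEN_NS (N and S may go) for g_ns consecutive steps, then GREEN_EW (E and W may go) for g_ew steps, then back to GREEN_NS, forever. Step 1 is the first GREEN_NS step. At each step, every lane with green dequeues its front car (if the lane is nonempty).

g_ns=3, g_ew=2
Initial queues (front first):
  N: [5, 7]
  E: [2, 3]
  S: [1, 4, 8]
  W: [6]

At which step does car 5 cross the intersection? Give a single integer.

Step 1 [NS]: N:car5-GO,E:wait,S:car1-GO,W:wait | queues: N=1 E=2 S=2 W=1
Step 2 [NS]: N:car7-GO,E:wait,S:car4-GO,W:wait | queues: N=0 E=2 S=1 W=1
Step 3 [NS]: N:empty,E:wait,S:car8-GO,W:wait | queues: N=0 E=2 S=0 W=1
Step 4 [EW]: N:wait,E:car2-GO,S:wait,W:car6-GO | queues: N=0 E=1 S=0 W=0
Step 5 [EW]: N:wait,E:car3-GO,S:wait,W:empty | queues: N=0 E=0 S=0 W=0
Car 5 crosses at step 1

1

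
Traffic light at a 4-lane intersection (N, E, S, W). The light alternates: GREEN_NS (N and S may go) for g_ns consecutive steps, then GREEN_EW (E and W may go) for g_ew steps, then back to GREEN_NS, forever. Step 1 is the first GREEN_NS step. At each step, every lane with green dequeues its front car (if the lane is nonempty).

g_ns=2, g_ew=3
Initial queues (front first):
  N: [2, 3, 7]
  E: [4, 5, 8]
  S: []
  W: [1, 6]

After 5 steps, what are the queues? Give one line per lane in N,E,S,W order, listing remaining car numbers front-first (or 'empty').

Step 1 [NS]: N:car2-GO,E:wait,S:empty,W:wait | queues: N=2 E=3 S=0 W=2
Step 2 [NS]: N:car3-GO,E:wait,S:empty,W:wait | queues: N=1 E=3 S=0 W=2
Step 3 [EW]: N:wait,E:car4-GO,S:wait,W:car1-GO | queues: N=1 E=2 S=0 W=1
Step 4 [EW]: N:wait,E:car5-GO,S:wait,W:car6-GO | queues: N=1 E=1 S=0 W=0
Step 5 [EW]: N:wait,E:car8-GO,S:wait,W:empty | queues: N=1 E=0 S=0 W=0

N: 7
E: empty
S: empty
W: empty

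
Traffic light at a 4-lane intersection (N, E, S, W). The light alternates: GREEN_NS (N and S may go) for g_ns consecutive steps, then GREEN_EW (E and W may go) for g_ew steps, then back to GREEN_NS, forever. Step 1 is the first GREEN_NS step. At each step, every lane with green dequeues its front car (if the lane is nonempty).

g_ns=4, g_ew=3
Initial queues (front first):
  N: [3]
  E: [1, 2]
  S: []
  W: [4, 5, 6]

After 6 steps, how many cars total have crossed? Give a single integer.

Answer: 5

Derivation:
Step 1 [NS]: N:car3-GO,E:wait,S:empty,W:wait | queues: N=0 E=2 S=0 W=3
Step 2 [NS]: N:empty,E:wait,S:empty,W:wait | queues: N=0 E=2 S=0 W=3
Step 3 [NS]: N:empty,E:wait,S:empty,W:wait | queues: N=0 E=2 S=0 W=3
Step 4 [NS]: N:empty,E:wait,S:empty,W:wait | queues: N=0 E=2 S=0 W=3
Step 5 [EW]: N:wait,E:car1-GO,S:wait,W:car4-GO | queues: N=0 E=1 S=0 W=2
Step 6 [EW]: N:wait,E:car2-GO,S:wait,W:car5-GO | queues: N=0 E=0 S=0 W=1
Cars crossed by step 6: 5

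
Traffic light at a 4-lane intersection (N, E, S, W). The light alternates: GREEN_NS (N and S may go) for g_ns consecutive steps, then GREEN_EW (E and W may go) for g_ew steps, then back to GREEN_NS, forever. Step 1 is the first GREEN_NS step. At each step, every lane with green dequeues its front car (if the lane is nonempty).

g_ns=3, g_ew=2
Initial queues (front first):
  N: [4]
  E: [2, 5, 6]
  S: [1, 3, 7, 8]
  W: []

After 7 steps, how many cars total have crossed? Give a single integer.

Answer: 7

Derivation:
Step 1 [NS]: N:car4-GO,E:wait,S:car1-GO,W:wait | queues: N=0 E=3 S=3 W=0
Step 2 [NS]: N:empty,E:wait,S:car3-GO,W:wait | queues: N=0 E=3 S=2 W=0
Step 3 [NS]: N:empty,E:wait,S:car7-GO,W:wait | queues: N=0 E=3 S=1 W=0
Step 4 [EW]: N:wait,E:car2-GO,S:wait,W:empty | queues: N=0 E=2 S=1 W=0
Step 5 [EW]: N:wait,E:car5-GO,S:wait,W:empty | queues: N=0 E=1 S=1 W=0
Step 6 [NS]: N:empty,E:wait,S:car8-GO,W:wait | queues: N=0 E=1 S=0 W=0
Step 7 [NS]: N:empty,E:wait,S:empty,W:wait | queues: N=0 E=1 S=0 W=0
Cars crossed by step 7: 7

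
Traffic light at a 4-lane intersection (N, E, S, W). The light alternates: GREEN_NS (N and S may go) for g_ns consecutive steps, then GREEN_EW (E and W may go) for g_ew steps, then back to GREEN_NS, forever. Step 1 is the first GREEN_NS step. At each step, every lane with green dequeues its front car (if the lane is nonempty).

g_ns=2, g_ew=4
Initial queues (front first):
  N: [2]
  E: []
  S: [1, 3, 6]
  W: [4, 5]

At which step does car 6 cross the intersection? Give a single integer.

Step 1 [NS]: N:car2-GO,E:wait,S:car1-GO,W:wait | queues: N=0 E=0 S=2 W=2
Step 2 [NS]: N:empty,E:wait,S:car3-GO,W:wait | queues: N=0 E=0 S=1 W=2
Step 3 [EW]: N:wait,E:empty,S:wait,W:car4-GO | queues: N=0 E=0 S=1 W=1
Step 4 [EW]: N:wait,E:empty,S:wait,W:car5-GO | queues: N=0 E=0 S=1 W=0
Step 5 [EW]: N:wait,E:empty,S:wait,W:empty | queues: N=0 E=0 S=1 W=0
Step 6 [EW]: N:wait,E:empty,S:wait,W:empty | queues: N=0 E=0 S=1 W=0
Step 7 [NS]: N:empty,E:wait,S:car6-GO,W:wait | queues: N=0 E=0 S=0 W=0
Car 6 crosses at step 7

7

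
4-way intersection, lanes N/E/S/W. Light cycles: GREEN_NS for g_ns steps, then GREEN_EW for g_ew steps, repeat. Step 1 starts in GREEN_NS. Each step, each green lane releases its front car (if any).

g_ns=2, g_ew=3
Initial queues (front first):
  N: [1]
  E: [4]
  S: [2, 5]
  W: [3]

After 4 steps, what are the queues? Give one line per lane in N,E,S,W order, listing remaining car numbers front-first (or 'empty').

Step 1 [NS]: N:car1-GO,E:wait,S:car2-GO,W:wait | queues: N=0 E=1 S=1 W=1
Step 2 [NS]: N:empty,E:wait,S:car5-GO,W:wait | queues: N=0 E=1 S=0 W=1
Step 3 [EW]: N:wait,E:car4-GO,S:wait,W:car3-GO | queues: N=0 E=0 S=0 W=0

N: empty
E: empty
S: empty
W: empty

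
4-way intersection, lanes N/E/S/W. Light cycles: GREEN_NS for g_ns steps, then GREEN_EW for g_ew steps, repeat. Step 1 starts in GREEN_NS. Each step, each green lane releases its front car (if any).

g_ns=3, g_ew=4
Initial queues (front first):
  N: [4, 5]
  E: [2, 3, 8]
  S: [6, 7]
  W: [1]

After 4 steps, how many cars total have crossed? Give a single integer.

Answer: 6

Derivation:
Step 1 [NS]: N:car4-GO,E:wait,S:car6-GO,W:wait | queues: N=1 E=3 S=1 W=1
Step 2 [NS]: N:car5-GO,E:wait,S:car7-GO,W:wait | queues: N=0 E=3 S=0 W=1
Step 3 [NS]: N:empty,E:wait,S:empty,W:wait | queues: N=0 E=3 S=0 W=1
Step 4 [EW]: N:wait,E:car2-GO,S:wait,W:car1-GO | queues: N=0 E=2 S=0 W=0
Cars crossed by step 4: 6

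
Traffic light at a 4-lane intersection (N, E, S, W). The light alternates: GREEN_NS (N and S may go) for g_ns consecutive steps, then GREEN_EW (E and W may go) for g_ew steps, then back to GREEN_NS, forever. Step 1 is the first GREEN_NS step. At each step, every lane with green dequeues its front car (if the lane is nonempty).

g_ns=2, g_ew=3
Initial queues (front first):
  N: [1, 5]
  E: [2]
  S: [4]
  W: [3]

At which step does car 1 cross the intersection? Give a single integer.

Step 1 [NS]: N:car1-GO,E:wait,S:car4-GO,W:wait | queues: N=1 E=1 S=0 W=1
Step 2 [NS]: N:car5-GO,E:wait,S:empty,W:wait | queues: N=0 E=1 S=0 W=1
Step 3 [EW]: N:wait,E:car2-GO,S:wait,W:car3-GO | queues: N=0 E=0 S=0 W=0
Car 1 crosses at step 1

1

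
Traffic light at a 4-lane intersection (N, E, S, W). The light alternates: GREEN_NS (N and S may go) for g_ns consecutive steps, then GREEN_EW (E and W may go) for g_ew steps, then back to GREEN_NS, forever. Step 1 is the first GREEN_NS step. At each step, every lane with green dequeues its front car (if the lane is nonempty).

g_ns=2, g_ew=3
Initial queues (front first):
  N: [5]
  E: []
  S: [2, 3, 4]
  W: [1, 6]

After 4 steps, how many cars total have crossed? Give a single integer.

Step 1 [NS]: N:car5-GO,E:wait,S:car2-GO,W:wait | queues: N=0 E=0 S=2 W=2
Step 2 [NS]: N:empty,E:wait,S:car3-GO,W:wait | queues: N=0 E=0 S=1 W=2
Step 3 [EW]: N:wait,E:empty,S:wait,W:car1-GO | queues: N=0 E=0 S=1 W=1
Step 4 [EW]: N:wait,E:empty,S:wait,W:car6-GO | queues: N=0 E=0 S=1 W=0
Cars crossed by step 4: 5

Answer: 5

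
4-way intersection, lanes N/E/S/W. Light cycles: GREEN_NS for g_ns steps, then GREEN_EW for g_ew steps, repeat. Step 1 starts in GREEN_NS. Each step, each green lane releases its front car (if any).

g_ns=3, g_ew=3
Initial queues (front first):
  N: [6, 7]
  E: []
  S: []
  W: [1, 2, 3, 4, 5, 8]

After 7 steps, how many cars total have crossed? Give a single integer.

Step 1 [NS]: N:car6-GO,E:wait,S:empty,W:wait | queues: N=1 E=0 S=0 W=6
Step 2 [NS]: N:car7-GO,E:wait,S:empty,W:wait | queues: N=0 E=0 S=0 W=6
Step 3 [NS]: N:empty,E:wait,S:empty,W:wait | queues: N=0 E=0 S=0 W=6
Step 4 [EW]: N:wait,E:empty,S:wait,W:car1-GO | queues: N=0 E=0 S=0 W=5
Step 5 [EW]: N:wait,E:empty,S:wait,W:car2-GO | queues: N=0 E=0 S=0 W=4
Step 6 [EW]: N:wait,E:empty,S:wait,W:car3-GO | queues: N=0 E=0 S=0 W=3
Step 7 [NS]: N:empty,E:wait,S:empty,W:wait | queues: N=0 E=0 S=0 W=3
Cars crossed by step 7: 5

Answer: 5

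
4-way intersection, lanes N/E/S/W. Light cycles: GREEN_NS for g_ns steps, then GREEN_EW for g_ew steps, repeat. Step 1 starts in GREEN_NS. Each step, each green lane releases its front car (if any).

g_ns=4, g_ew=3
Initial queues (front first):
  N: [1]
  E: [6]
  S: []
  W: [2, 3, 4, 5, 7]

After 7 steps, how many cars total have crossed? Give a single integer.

Step 1 [NS]: N:car1-GO,E:wait,S:empty,W:wait | queues: N=0 E=1 S=0 W=5
Step 2 [NS]: N:empty,E:wait,S:empty,W:wait | queues: N=0 E=1 S=0 W=5
Step 3 [NS]: N:empty,E:wait,S:empty,W:wait | queues: N=0 E=1 S=0 W=5
Step 4 [NS]: N:empty,E:wait,S:empty,W:wait | queues: N=0 E=1 S=0 W=5
Step 5 [EW]: N:wait,E:car6-GO,S:wait,W:car2-GO | queues: N=0 E=0 S=0 W=4
Step 6 [EW]: N:wait,E:empty,S:wait,W:car3-GO | queues: N=0 E=0 S=0 W=3
Step 7 [EW]: N:wait,E:empty,S:wait,W:car4-GO | queues: N=0 E=0 S=0 W=2
Cars crossed by step 7: 5

Answer: 5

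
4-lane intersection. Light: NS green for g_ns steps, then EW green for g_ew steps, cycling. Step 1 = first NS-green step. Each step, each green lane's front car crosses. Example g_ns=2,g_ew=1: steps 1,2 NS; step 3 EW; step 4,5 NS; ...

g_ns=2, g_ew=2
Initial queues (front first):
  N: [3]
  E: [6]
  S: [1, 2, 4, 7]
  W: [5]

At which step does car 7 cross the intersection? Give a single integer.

Step 1 [NS]: N:car3-GO,E:wait,S:car1-GO,W:wait | queues: N=0 E=1 S=3 W=1
Step 2 [NS]: N:empty,E:wait,S:car2-GO,W:wait | queues: N=0 E=1 S=2 W=1
Step 3 [EW]: N:wait,E:car6-GO,S:wait,W:car5-GO | queues: N=0 E=0 S=2 W=0
Step 4 [EW]: N:wait,E:empty,S:wait,W:empty | queues: N=0 E=0 S=2 W=0
Step 5 [NS]: N:empty,E:wait,S:car4-GO,W:wait | queues: N=0 E=0 S=1 W=0
Step 6 [NS]: N:empty,E:wait,S:car7-GO,W:wait | queues: N=0 E=0 S=0 W=0
Car 7 crosses at step 6

6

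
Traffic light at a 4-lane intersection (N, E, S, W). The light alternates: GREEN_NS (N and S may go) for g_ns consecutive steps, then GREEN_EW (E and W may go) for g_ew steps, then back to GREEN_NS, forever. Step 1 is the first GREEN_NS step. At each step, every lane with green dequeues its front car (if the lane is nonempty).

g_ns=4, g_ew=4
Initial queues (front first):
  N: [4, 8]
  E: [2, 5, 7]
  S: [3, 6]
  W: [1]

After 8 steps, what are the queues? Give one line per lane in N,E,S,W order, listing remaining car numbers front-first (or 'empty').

Step 1 [NS]: N:car4-GO,E:wait,S:car3-GO,W:wait | queues: N=1 E=3 S=1 W=1
Step 2 [NS]: N:car8-GO,E:wait,S:car6-GO,W:wait | queues: N=0 E=3 S=0 W=1
Step 3 [NS]: N:empty,E:wait,S:empty,W:wait | queues: N=0 E=3 S=0 W=1
Step 4 [NS]: N:empty,E:wait,S:empty,W:wait | queues: N=0 E=3 S=0 W=1
Step 5 [EW]: N:wait,E:car2-GO,S:wait,W:car1-GO | queues: N=0 E=2 S=0 W=0
Step 6 [EW]: N:wait,E:car5-GO,S:wait,W:empty | queues: N=0 E=1 S=0 W=0
Step 7 [EW]: N:wait,E:car7-GO,S:wait,W:empty | queues: N=0 E=0 S=0 W=0

N: empty
E: empty
S: empty
W: empty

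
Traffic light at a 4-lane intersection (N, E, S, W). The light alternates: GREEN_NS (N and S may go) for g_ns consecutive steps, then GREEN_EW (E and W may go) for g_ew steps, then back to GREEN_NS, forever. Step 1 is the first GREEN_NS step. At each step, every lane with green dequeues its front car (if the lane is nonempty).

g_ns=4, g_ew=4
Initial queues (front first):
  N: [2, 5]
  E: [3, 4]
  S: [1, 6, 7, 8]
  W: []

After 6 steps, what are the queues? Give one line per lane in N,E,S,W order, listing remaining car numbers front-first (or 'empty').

Step 1 [NS]: N:car2-GO,E:wait,S:car1-GO,W:wait | queues: N=1 E=2 S=3 W=0
Step 2 [NS]: N:car5-GO,E:wait,S:car6-GO,W:wait | queues: N=0 E=2 S=2 W=0
Step 3 [NS]: N:empty,E:wait,S:car7-GO,W:wait | queues: N=0 E=2 S=1 W=0
Step 4 [NS]: N:empty,E:wait,S:car8-GO,W:wait | queues: N=0 E=2 S=0 W=0
Step 5 [EW]: N:wait,E:car3-GO,S:wait,W:empty | queues: N=0 E=1 S=0 W=0
Step 6 [EW]: N:wait,E:car4-GO,S:wait,W:empty | queues: N=0 E=0 S=0 W=0

N: empty
E: empty
S: empty
W: empty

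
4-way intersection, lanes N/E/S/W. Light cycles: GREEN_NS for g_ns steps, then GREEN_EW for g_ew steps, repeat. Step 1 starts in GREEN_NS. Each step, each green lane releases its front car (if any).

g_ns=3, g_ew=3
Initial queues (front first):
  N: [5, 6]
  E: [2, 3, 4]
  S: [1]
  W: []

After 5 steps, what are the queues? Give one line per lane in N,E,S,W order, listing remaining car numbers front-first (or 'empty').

Step 1 [NS]: N:car5-GO,E:wait,S:car1-GO,W:wait | queues: N=1 E=3 S=0 W=0
Step 2 [NS]: N:car6-GO,E:wait,S:empty,W:wait | queues: N=0 E=3 S=0 W=0
Step 3 [NS]: N:empty,E:wait,S:empty,W:wait | queues: N=0 E=3 S=0 W=0
Step 4 [EW]: N:wait,E:car2-GO,S:wait,W:empty | queues: N=0 E=2 S=0 W=0
Step 5 [EW]: N:wait,E:car3-GO,S:wait,W:empty | queues: N=0 E=1 S=0 W=0

N: empty
E: 4
S: empty
W: empty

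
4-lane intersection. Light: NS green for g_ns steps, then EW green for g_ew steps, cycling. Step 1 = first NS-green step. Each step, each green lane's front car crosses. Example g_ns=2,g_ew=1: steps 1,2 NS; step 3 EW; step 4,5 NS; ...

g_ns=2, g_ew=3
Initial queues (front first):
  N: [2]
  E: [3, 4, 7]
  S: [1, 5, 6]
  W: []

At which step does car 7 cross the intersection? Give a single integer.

Step 1 [NS]: N:car2-GO,E:wait,S:car1-GO,W:wait | queues: N=0 E=3 S=2 W=0
Step 2 [NS]: N:empty,E:wait,S:car5-GO,W:wait | queues: N=0 E=3 S=1 W=0
Step 3 [EW]: N:wait,E:car3-GO,S:wait,W:empty | queues: N=0 E=2 S=1 W=0
Step 4 [EW]: N:wait,E:car4-GO,S:wait,W:empty | queues: N=0 E=1 S=1 W=0
Step 5 [EW]: N:wait,E:car7-GO,S:wait,W:empty | queues: N=0 E=0 S=1 W=0
Step 6 [NS]: N:empty,E:wait,S:car6-GO,W:wait | queues: N=0 E=0 S=0 W=0
Car 7 crosses at step 5

5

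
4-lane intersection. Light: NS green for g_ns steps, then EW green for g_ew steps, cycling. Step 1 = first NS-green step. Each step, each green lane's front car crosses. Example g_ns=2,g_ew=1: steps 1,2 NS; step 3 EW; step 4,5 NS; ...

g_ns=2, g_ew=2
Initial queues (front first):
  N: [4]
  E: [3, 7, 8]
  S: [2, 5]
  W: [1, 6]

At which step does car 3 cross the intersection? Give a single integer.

Step 1 [NS]: N:car4-GO,E:wait,S:car2-GO,W:wait | queues: N=0 E=3 S=1 W=2
Step 2 [NS]: N:empty,E:wait,S:car5-GO,W:wait | queues: N=0 E=3 S=0 W=2
Step 3 [EW]: N:wait,E:car3-GO,S:wait,W:car1-GO | queues: N=0 E=2 S=0 W=1
Step 4 [EW]: N:wait,E:car7-GO,S:wait,W:car6-GO | queues: N=0 E=1 S=0 W=0
Step 5 [NS]: N:empty,E:wait,S:empty,W:wait | queues: N=0 E=1 S=0 W=0
Step 6 [NS]: N:empty,E:wait,S:empty,W:wait | queues: N=0 E=1 S=0 W=0
Step 7 [EW]: N:wait,E:car8-GO,S:wait,W:empty | queues: N=0 E=0 S=0 W=0
Car 3 crosses at step 3

3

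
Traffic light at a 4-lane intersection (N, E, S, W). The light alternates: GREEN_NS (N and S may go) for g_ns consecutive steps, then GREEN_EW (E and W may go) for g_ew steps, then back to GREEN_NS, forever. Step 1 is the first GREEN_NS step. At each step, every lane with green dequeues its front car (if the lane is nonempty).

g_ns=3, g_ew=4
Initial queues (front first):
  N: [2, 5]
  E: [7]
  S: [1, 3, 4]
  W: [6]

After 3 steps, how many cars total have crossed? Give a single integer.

Answer: 5

Derivation:
Step 1 [NS]: N:car2-GO,E:wait,S:car1-GO,W:wait | queues: N=1 E=1 S=2 W=1
Step 2 [NS]: N:car5-GO,E:wait,S:car3-GO,W:wait | queues: N=0 E=1 S=1 W=1
Step 3 [NS]: N:empty,E:wait,S:car4-GO,W:wait | queues: N=0 E=1 S=0 W=1
Cars crossed by step 3: 5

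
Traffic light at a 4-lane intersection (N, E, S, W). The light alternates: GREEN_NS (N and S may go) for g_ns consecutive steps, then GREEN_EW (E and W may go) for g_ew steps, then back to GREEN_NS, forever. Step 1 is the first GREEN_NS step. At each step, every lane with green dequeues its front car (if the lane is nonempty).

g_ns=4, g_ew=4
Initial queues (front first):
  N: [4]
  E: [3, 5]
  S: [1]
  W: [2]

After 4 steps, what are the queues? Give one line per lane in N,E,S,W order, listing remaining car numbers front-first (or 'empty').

Step 1 [NS]: N:car4-GO,E:wait,S:car1-GO,W:wait | queues: N=0 E=2 S=0 W=1
Step 2 [NS]: N:empty,E:wait,S:empty,W:wait | queues: N=0 E=2 S=0 W=1
Step 3 [NS]: N:empty,E:wait,S:empty,W:wait | queues: N=0 E=2 S=0 W=1
Step 4 [NS]: N:empty,E:wait,S:empty,W:wait | queues: N=0 E=2 S=0 W=1

N: empty
E: 3 5
S: empty
W: 2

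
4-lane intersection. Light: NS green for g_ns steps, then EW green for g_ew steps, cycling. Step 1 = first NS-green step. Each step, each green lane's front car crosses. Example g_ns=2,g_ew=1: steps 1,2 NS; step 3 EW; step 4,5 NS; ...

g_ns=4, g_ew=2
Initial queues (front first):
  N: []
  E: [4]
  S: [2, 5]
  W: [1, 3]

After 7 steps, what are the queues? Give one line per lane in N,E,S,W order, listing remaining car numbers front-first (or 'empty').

Step 1 [NS]: N:empty,E:wait,S:car2-GO,W:wait | queues: N=0 E=1 S=1 W=2
Step 2 [NS]: N:empty,E:wait,S:car5-GO,W:wait | queues: N=0 E=1 S=0 W=2
Step 3 [NS]: N:empty,E:wait,S:empty,W:wait | queues: N=0 E=1 S=0 W=2
Step 4 [NS]: N:empty,E:wait,S:empty,W:wait | queues: N=0 E=1 S=0 W=2
Step 5 [EW]: N:wait,E:car4-GO,S:wait,W:car1-GO | queues: N=0 E=0 S=0 W=1
Step 6 [EW]: N:wait,E:empty,S:wait,W:car3-GO | queues: N=0 E=0 S=0 W=0

N: empty
E: empty
S: empty
W: empty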